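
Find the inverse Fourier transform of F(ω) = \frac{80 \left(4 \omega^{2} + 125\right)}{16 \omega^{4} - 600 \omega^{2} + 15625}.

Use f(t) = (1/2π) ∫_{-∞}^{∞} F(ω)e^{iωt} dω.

f(t) = 4 e^{- \frac{5 \left|{t}\right|}{2}} \cos{\left(5 \left|{t}\right| \right)}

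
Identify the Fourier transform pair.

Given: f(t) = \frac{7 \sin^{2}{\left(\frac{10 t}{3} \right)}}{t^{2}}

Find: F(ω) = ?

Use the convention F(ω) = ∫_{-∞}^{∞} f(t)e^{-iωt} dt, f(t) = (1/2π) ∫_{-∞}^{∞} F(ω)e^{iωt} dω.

F(ω) = \begin{cases} \frac{7 \pi \left(20 - 3 \left|{\omega}\right|\right)}{6} & \text{for}\: \omega > - \frac{20}{3} \wedge \omega < \frac{20}{3} \\0 & \text{otherwise} \end{cases}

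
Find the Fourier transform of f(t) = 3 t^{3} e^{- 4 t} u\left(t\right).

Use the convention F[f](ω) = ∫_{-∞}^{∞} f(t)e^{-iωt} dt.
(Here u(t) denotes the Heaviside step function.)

F(ω) = \frac{18}{\left(i \omega + 4\right)^{4}}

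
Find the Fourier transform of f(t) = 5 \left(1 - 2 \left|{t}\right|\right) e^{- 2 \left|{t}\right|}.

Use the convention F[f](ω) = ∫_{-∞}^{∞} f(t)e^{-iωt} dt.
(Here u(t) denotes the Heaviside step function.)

F(ω) = \frac{40 \omega^{2}}{\left(\omega^{2} + 4\right)^{2}}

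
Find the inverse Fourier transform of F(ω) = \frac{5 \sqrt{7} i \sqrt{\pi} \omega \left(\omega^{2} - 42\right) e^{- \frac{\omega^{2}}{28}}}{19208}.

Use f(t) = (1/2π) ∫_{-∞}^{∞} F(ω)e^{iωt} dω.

f(t) = 5 t^{3} e^{- 7 t^{2}}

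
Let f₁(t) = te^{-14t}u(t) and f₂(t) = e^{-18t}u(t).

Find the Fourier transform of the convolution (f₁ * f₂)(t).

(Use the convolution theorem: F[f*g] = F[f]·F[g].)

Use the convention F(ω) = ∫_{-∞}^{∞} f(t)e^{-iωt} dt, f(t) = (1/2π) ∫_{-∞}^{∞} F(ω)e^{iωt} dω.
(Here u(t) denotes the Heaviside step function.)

F[f₁*f₂](ω) = \frac{1}{\left(i \omega + 14\right)^{2} \left(i \omega + 18\right)}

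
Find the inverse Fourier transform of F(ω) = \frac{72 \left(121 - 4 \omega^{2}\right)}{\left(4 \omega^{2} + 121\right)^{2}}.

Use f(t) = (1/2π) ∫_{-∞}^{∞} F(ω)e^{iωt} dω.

f(t) = 9 e^{- \frac{11 \left|{t}\right|}{2}} \left|{t}\right|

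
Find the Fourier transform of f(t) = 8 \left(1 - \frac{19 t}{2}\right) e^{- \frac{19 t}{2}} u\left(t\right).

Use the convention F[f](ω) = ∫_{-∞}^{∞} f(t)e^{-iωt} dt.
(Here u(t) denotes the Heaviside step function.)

F(ω) = \frac{32 i \omega}{- 4 \omega^{2} + 76 i \omega + 361}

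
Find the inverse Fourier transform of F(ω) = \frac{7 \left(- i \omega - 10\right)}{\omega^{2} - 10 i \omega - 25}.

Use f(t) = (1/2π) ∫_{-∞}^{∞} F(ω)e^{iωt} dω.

f(t) = 7 \left(5 t + 1\right) e^{- 5 t} u\left(t\right)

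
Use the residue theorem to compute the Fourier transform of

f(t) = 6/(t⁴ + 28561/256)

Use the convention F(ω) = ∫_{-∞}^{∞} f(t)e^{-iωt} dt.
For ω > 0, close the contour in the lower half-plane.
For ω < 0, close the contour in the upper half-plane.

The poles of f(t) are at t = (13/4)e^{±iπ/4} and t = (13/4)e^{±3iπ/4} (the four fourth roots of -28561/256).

Let g(z) = f(z)e^{-iωz}; for large |z| the factor e^{-iωz} decays in the lower half-plane when ω > 0 and in the upper half-plane when ω < 0.

Case ω > 0 (lower half-plane, clockwise contour ⇒ F(ω) = -2πi·ΣRes):
  Res_{z = - \frac{13 \sqrt{2}}{8} - \frac{13 \sqrt{2} i}{8}} g(z) = \frac{48 \sqrt{2} \left(1 + i\right) e^{\frac{13 \sqrt{2} \omega \left(-1 + i\right)}{8}}}{2197}
  Res_{z = \frac{13 \sqrt{2}}{8} - \frac{13 \sqrt{2} i}{8}} g(z) = \frac{48 \sqrt{2} \left(-1 + i\right) e^{- \frac{13 \sqrt{2} \omega \left(1 + i\right)}{8}}}{2197}
  F(ω) = -2πi·ΣRes = \frac{96 \sqrt{2} \pi \left(\left(1 - i\right) e^{\frac{13 \sqrt{2} i \omega}{4}} + 1 + i\right) e^{- \frac{13 \sqrt{2} \omega \left(1 + i\right)}{8}}}{2197} = \frac{384 \pi e^{- \frac{13 \sqrt{2} \omega}{8}} \sin{\left(\frac{13 \sqrt{2} \omega}{8} + \frac{\pi}{4} \right)}}{2197}

Case ω < 0 (upper half-plane, counterclockwise contour ⇒ F(ω) = +2πi·ΣRes):
  Res_{z = \frac{13 \sqrt{2}}{8} + \frac{13 \sqrt{2} i}{8}} g(z) = - \frac{48 \sqrt{2} \left(1 + i\right) e^{\frac{13 \sqrt{2} \omega \left(1 - i\right)}{8}}}{2197}
  Res_{z = - \frac{13 \sqrt{2}}{8} + \frac{13 \sqrt{2} i}{8}} g(z) = \frac{48 \sqrt{2} \left(1 - i\right) e^{\frac{13 \sqrt{2} \omega \left(1 + i\right)}{8}}}{2197}
  F(ω) = 2πi·ΣRes = - \frac{96 \sqrt{2} i \pi \left(\left(1 + i\right) e^{\frac{13 \sqrt{2} \omega \left(1 - i\right)}{8}} - \left(1 - i\right) e^{\frac{13 \sqrt{2} \omega \left(1 + i\right)}{8}}\right)}{2197} = \frac{384 \pi e^{\frac{13 \sqrt{2} \omega}{8}} \cos{\left(\frac{13 \sqrt{2} \omega}{8} + \frac{\pi}{4} \right)}}{2197}

Both cases combine into a single formula in |ω|:

F(ω) = \frac{384 \pi e^{- \frac{13 \sqrt{2} \left|{\omega}\right|}{8}} \sin{\left(\frac{13 \sqrt{2} \left|{\omega}\right|}{8} + \frac{\pi}{4} \right)}}{2197}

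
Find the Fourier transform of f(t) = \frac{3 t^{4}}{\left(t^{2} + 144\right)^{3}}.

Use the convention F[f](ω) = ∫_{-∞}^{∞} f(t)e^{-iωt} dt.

F(ω) = \frac{3 \pi \left(48 \omega^{2} - 20 \left|{\omega}\right| + 1\right) e^{- 12 \left|{\omega}\right|}}{32}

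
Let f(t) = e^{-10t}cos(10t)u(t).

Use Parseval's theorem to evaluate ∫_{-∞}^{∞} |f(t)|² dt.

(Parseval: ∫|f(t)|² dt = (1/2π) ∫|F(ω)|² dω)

∫|f(t)|² dt = \frac{3}{80}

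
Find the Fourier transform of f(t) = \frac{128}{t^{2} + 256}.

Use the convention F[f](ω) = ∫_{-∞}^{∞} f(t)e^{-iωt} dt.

F(ω) = 8 \pi e^{- 16 \left|{\omega}\right|}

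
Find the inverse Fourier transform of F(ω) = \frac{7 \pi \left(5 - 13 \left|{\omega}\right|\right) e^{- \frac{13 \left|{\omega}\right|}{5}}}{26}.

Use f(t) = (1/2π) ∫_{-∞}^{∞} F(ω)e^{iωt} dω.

f(t) = \frac{7 t^{2}}{\left(t^{2} + \frac{169}{25}\right)^{2}}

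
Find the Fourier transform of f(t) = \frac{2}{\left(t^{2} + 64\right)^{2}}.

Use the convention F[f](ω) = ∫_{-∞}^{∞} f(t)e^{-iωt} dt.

F(ω) = \frac{\pi \left(8 \left|{\omega}\right| + 1\right) e^{- 8 \left|{\omega}\right|}}{512}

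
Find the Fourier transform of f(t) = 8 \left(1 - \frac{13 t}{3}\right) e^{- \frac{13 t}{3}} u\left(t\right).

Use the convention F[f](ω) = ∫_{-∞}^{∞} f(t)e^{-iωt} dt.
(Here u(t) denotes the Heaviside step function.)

F(ω) = \frac{72 i \omega}{- 9 \omega^{2} + 78 i \omega + 169}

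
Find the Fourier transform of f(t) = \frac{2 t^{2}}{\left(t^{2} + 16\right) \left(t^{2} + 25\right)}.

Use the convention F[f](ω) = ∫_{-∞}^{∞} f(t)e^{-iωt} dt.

F(ω) = \frac{2 \pi \left(5 - 4 e^{\left|{\omega}\right|}\right) e^{- 5 \left|{\omega}\right|}}{9}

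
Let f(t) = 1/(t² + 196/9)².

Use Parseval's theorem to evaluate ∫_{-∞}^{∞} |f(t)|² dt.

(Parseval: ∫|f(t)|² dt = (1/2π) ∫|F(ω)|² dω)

∫|f(t)|² dt = \frac{10935 \pi}{1686616064}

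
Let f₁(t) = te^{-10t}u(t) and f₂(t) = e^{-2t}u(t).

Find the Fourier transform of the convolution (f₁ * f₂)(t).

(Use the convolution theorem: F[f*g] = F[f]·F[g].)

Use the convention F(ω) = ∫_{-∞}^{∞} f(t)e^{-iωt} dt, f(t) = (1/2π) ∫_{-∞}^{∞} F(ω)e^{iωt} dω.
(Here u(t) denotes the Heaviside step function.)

F[f₁*f₂](ω) = \frac{1}{\left(i \omega + 2\right) \left(i \omega + 10\right)^{2}}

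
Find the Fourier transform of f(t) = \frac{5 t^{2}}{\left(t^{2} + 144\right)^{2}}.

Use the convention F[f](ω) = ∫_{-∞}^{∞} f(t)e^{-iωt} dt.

F(ω) = \frac{5 \pi \left(1 - 12 \left|{\omega}\right|\right) e^{- 12 \left|{\omega}\right|}}{24}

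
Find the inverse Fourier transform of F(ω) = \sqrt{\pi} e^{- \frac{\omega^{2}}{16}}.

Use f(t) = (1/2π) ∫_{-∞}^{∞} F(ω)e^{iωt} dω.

f(t) = 2 e^{- 4 t^{2}}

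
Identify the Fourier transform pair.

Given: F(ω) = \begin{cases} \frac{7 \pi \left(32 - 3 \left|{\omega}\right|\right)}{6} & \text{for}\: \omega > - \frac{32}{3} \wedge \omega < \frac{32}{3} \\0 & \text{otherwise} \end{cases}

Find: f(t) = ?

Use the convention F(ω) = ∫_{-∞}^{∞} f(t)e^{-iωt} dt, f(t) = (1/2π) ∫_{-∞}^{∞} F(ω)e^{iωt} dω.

f(t) = \frac{7 \sin^{2}{\left(\frac{16 t}{3} \right)}}{t^{2}}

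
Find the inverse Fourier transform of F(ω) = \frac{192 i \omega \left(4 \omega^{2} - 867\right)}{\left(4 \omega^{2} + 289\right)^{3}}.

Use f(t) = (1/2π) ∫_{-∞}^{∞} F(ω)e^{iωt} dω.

f(t) = 3 t e^{- \frac{17 \left|{t}\right|}{2}} \left|{t}\right|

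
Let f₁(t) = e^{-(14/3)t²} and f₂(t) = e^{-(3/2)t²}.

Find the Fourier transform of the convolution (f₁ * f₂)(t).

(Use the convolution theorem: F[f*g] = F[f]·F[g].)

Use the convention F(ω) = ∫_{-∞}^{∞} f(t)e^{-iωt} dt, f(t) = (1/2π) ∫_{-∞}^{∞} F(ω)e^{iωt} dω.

F[f₁*f₂](ω) = \frac{\sqrt{7} \pi e^{- \frac{37 \omega^{2}}{168}}}{7}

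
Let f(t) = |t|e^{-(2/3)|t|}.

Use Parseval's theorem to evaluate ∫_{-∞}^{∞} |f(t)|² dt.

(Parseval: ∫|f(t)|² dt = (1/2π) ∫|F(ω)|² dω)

∫|f(t)|² dt = \frac{27}{16}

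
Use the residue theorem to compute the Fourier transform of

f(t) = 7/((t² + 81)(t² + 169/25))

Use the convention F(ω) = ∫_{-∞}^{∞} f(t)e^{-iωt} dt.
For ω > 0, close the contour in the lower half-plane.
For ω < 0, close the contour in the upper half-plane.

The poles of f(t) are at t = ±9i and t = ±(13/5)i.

Let g(z) = f(z)e^{-iωz}; for large |z| the factor e^{-iωz} decays in the lower half-plane when ω > 0 and in the upper half-plane when ω < 0.

Case ω > 0 (lower half-plane, clockwise contour ⇒ F(ω) = -2πi·ΣRes):
  Res_{z = - 9 i} g(z) = - \frac{175 i e^{- 9 \omega}}{33408}
  Res_{z = - \frac{13 i}{5}} g(z) = \frac{875 i e^{- \frac{13 \omega}{5}}}{48256}
  F(ω) = -2πi·ΣRes = - \frac{175 \pi e^{- 9 \omega}}{16704} + \frac{875 \pi e^{- \frac{13 \omega}{5}}}{24128}

Case ω < 0 (upper half-plane, counterclockwise contour ⇒ F(ω) = +2πi·ΣRes):
  Res_{z = 9 i} g(z) = \frac{175 i e^{9 \omega}}{33408}
  Res_{z = \frac{13 i}{5}} g(z) = - \frac{875 i e^{\frac{13 \omega}{5}}}{48256}
  F(ω) = 2πi·ΣRes = \frac{175 \pi \left(45 e^{\frac{13 \omega}{5}} - 13 e^{9 \omega}\right)}{217152}

Both cases combine into a single formula in |ω|:

F(ω) = - \frac{175 \pi e^{- 9 \left|{\omega}\right|}}{16704} + \frac{875 \pi e^{- \frac{13 \left|{\omega}\right|}{5}}}{24128}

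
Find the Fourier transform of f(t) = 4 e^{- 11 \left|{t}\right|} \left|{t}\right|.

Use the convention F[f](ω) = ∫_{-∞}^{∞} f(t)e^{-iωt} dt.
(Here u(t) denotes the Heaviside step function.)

F(ω) = \frac{8 \left(121 - \omega^{2}\right)}{\left(\omega^{2} + 121\right)^{2}}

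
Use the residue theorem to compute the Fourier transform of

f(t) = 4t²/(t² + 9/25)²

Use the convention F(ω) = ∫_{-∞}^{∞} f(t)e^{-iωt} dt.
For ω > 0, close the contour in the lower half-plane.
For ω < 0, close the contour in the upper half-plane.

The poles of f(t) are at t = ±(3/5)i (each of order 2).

Let g(z) = f(z)e^{-iωz}; for large |z| the factor e^{-iωz} decays in the lower half-plane when ω > 0 and in the upper half-plane when ω < 0.

Case ω > 0 (lower half-plane, clockwise contour ⇒ F(ω) = -2πi·ΣRes):
  Res_{z = - \frac{3 i}{5}} g(z) = i \left(\frac{5}{3} - \omega\right) e^{- \frac{3 \omega}{5}} (pole of order 2)
  F(ω) = -2πi·ΣRes = \frac{2 \pi \left(5 - 3 \omega\right) e^{- \frac{3 \omega}{5}}}{3}

Case ω < 0 (upper half-plane, counterclockwise contour ⇒ F(ω) = +2πi·ΣRes):
  Res_{z = \frac{3 i}{5}} g(z) = i \left(- \omega - \frac{5}{3}\right) e^{\frac{3 \omega}{5}} (pole of order 2)
  F(ω) = 2πi·ΣRes = \frac{2 \pi \left(3 \omega + 5\right) e^{\frac{3 \omega}{5}}}{3}

Both cases combine into a single formula in |ω|:

F(ω) = \frac{2 \pi \left(5 - 3 \left|{\omega}\right|\right) e^{- \frac{3 \left|{\omega}\right|}{5}}}{3}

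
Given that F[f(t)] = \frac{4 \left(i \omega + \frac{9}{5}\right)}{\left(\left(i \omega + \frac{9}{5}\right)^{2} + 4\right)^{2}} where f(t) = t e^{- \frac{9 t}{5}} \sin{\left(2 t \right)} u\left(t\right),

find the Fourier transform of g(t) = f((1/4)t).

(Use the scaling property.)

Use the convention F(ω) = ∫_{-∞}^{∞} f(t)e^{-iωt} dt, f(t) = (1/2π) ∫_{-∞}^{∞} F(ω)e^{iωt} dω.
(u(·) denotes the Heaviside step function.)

F[g](ω) = \frac{2000 \left(20 i \omega + 9\right)}{\left(\left(20 i \omega + 9\right)^{2} + 100\right)^{2}}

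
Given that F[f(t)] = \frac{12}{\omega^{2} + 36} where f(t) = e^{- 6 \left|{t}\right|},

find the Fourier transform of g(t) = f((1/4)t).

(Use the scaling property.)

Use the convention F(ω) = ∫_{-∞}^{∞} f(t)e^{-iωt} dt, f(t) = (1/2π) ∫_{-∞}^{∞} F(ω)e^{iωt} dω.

F[g](ω) = \frac{12}{4 \omega^{2} + 9}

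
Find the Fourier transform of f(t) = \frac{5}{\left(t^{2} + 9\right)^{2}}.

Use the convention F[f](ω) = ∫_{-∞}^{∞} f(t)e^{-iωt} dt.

F(ω) = \frac{5 \pi \left(3 \left|{\omega}\right| + 1\right) e^{- 3 \left|{\omega}\right|}}{54}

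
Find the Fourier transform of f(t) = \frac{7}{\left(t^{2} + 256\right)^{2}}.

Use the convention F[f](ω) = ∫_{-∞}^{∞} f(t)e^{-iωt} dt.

F(ω) = \frac{7 \pi \left(16 \left|{\omega}\right| + 1\right) e^{- 16 \left|{\omega}\right|}}{8192}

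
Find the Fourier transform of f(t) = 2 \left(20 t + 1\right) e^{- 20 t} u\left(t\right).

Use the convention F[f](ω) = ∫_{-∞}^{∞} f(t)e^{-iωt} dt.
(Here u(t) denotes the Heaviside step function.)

F(ω) = \frac{2 \left(- i \omega - 40\right)}{\omega^{2} - 40 i \omega - 400}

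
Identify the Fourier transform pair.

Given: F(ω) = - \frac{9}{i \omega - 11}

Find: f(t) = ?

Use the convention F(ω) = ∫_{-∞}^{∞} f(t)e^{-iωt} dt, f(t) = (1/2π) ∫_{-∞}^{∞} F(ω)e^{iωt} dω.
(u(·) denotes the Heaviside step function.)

f(t) = 9 e^{11 t} u\left(- t\right)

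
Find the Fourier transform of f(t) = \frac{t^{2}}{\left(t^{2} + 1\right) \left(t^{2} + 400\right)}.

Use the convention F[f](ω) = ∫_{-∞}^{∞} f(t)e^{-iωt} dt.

F(ω) = \frac{\pi \left(20 - e^{19 \left|{\omega}\right|}\right) e^{- 20 \left|{\omega}\right|}}{399}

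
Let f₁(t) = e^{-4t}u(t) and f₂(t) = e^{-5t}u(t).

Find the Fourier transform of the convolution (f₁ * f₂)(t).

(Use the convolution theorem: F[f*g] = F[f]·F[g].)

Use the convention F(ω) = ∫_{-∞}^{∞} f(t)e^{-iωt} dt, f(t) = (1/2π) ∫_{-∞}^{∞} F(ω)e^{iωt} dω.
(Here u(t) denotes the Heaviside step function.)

F[f₁*f₂](ω) = \frac{1}{\left(i \omega + 4\right) \left(i \omega + 5\right)}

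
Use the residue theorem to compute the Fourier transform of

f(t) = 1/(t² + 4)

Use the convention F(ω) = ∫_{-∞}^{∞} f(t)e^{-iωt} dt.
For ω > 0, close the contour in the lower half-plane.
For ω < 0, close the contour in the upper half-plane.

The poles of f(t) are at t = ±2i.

Let g(z) = f(z)e^{-iωz}; for large |z| the factor e^{-iωz} decays in the lower half-plane when ω > 0 and in the upper half-plane when ω < 0.

Case ω > 0 (lower half-plane, clockwise contour ⇒ F(ω) = -2πi·ΣRes):
  Res_{z = - 2 i} g(z) = \frac{i e^{- 2 \omega}}{4}
  F(ω) = -2πi·ΣRes = \frac{\pi e^{- 2 \omega}}{2}

Case ω < 0 (upper half-plane, counterclockwise contour ⇒ F(ω) = +2πi·ΣRes):
  Res_{z = 2 i} g(z) = - \frac{i e^{2 \omega}}{4}
  F(ω) = 2πi·ΣRes = \frac{\pi e^{2 \omega}}{2}

Both cases combine into a single formula in |ω|:

F(ω) = \frac{\pi e^{- 2 \left|{\omega}\right|}}{2}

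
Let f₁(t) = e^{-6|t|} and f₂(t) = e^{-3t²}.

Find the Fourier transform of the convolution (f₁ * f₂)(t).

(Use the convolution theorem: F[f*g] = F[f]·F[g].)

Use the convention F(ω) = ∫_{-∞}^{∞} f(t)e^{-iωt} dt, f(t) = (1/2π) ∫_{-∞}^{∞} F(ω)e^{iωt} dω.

F[f₁*f₂](ω) = \frac{4 \sqrt{3} \sqrt{\pi} e^{- \frac{\omega^{2}}{12}}}{\omega^{2} + 36}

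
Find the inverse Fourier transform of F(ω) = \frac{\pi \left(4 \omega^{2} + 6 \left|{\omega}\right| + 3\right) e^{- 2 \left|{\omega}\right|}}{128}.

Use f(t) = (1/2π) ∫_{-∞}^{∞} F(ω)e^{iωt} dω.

f(t) = \frac{2}{\left(t^{2} + 4\right)^{3}}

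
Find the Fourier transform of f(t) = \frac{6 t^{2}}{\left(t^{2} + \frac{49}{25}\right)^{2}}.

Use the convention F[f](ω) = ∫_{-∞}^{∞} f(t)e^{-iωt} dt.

F(ω) = \frac{3 \pi \left(5 - 7 \left|{\omega}\right|\right) e^{- \frac{7 \left|{\omega}\right|}{5}}}{7}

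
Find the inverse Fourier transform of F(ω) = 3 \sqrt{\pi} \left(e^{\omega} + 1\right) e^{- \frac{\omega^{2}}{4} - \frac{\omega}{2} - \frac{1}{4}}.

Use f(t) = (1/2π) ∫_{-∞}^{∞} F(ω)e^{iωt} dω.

f(t) = 6 e^{- t^{2}} \cos{\left(t \right)}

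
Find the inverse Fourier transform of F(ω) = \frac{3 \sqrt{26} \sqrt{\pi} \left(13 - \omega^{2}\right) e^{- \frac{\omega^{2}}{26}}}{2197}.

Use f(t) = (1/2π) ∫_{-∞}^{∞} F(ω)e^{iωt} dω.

f(t) = 3 t^{2} e^{- \frac{13 t^{2}}{2}}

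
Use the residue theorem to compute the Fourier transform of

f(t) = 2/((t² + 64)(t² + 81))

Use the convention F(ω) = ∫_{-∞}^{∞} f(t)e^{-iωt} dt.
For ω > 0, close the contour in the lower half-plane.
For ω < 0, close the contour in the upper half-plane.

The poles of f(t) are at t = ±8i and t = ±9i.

Let g(z) = f(z)e^{-iωz}; for large |z| the factor e^{-iωz} decays in the lower half-plane when ω > 0 and in the upper half-plane when ω < 0.

Case ω > 0 (lower half-plane, clockwise contour ⇒ F(ω) = -2πi·ΣRes):
  Res_{z = - 8 i} g(z) = \frac{i e^{- 8 \omega}}{136}
  Res_{z = - 9 i} g(z) = - \frac{i e^{- 9 \omega}}{153}
  F(ω) = -2πi·ΣRes = \frac{\pi \left(9 e^{\omega} - 8\right) e^{- 9 \omega}}{612}

Case ω < 0 (upper half-plane, counterclockwise contour ⇒ F(ω) = +2πi·ΣRes):
  Res_{z = 8 i} g(z) = - \frac{i e^{8 \omega}}{136}
  Res_{z = 9 i} g(z) = \frac{i e^{9 \omega}}{153}
  F(ω) = 2πi·ΣRes = \frac{\pi \left(9 - 8 e^{\omega}\right) e^{8 \omega}}{612}

Both cases combine into a single formula in |ω|:

F(ω) = \frac{\pi \left(9 e^{\left|{\omega}\right|} - 8\right) e^{- 9 \left|{\omega}\right|}}{612}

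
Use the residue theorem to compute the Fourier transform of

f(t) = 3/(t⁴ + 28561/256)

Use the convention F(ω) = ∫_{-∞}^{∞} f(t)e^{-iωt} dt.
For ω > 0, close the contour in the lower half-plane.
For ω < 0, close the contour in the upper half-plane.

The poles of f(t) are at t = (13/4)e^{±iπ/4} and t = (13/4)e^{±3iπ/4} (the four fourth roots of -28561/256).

Let g(z) = f(z)e^{-iωz}; for large |z| the factor e^{-iωz} decays in the lower half-plane when ω > 0 and in the upper half-plane when ω < 0.

Case ω > 0 (lower half-plane, clockwise contour ⇒ F(ω) = -2πi·ΣRes):
  Res_{z = - \frac{13 \sqrt{2}}{8} - \frac{13 \sqrt{2} i}{8}} g(z) = \frac{24 \sqrt{2} \left(1 + i\right) e^{\frac{13 \sqrt{2} \omega \left(-1 + i\right)}{8}}}{2197}
  Res_{z = \frac{13 \sqrt{2}}{8} - \frac{13 \sqrt{2} i}{8}} g(z) = \frac{24 \sqrt{2} \left(-1 + i\right) e^{- \frac{13 \sqrt{2} \omega \left(1 + i\right)}{8}}}{2197}
  F(ω) = -2πi·ΣRes = \frac{48 \sqrt{2} \pi \left(\left(1 - i\right) e^{\frac{13 \sqrt{2} i \omega}{4}} + 1 + i\right) e^{- \frac{13 \sqrt{2} \omega \left(1 + i\right)}{8}}}{2197} = \frac{192 \pi e^{- \frac{13 \sqrt{2} \omega}{8}} \sin{\left(\frac{13 \sqrt{2} \omega}{8} + \frac{\pi}{4} \right)}}{2197}

Case ω < 0 (upper half-plane, counterclockwise contour ⇒ F(ω) = +2πi·ΣRes):
  Res_{z = \frac{13 \sqrt{2}}{8} + \frac{13 \sqrt{2} i}{8}} g(z) = - \frac{24 \sqrt{2} \left(1 + i\right) e^{\frac{13 \sqrt{2} \omega \left(1 - i\right)}{8}}}{2197}
  Res_{z = - \frac{13 \sqrt{2}}{8} + \frac{13 \sqrt{2} i}{8}} g(z) = \frac{24 \sqrt{2} \left(1 - i\right) e^{\frac{13 \sqrt{2} \omega \left(1 + i\right)}{8}}}{2197}
  F(ω) = 2πi·ΣRes = - \frac{48 \sqrt{2} i \pi \left(\left(1 + i\right) e^{\frac{13 \sqrt{2} \omega \left(1 - i\right)}{8}} - \left(1 - i\right) e^{\frac{13 \sqrt{2} \omega \left(1 + i\right)}{8}}\right)}{2197} = \frac{192 \pi e^{\frac{13 \sqrt{2} \omega}{8}} \cos{\left(\frac{13 \sqrt{2} \omega}{8} + \frac{\pi}{4} \right)}}{2197}

Both cases combine into a single formula in |ω|:

F(ω) = \frac{192 \pi e^{- \frac{13 \sqrt{2} \left|{\omega}\right|}{8}} \sin{\left(\frac{13 \sqrt{2} \left|{\omega}\right|}{8} + \frac{\pi}{4} \right)}}{2197}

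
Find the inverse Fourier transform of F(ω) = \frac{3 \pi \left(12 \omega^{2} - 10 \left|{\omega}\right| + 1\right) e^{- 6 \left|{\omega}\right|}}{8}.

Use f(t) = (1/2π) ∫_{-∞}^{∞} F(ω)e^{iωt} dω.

f(t) = \frac{6 t^{4}}{\left(t^{2} + 36\right)^{3}}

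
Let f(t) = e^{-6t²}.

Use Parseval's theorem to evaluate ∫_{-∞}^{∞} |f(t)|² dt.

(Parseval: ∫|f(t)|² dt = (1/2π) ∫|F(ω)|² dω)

∫|f(t)|² dt = \frac{\sqrt{3} \sqrt{\pi}}{6}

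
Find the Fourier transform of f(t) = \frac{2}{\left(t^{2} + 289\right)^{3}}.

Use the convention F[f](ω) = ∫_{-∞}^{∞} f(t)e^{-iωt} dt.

F(ω) = \frac{\pi \left(289 \omega^{2} + 51 \left|{\omega}\right| + 3\right) e^{- 17 \left|{\omega}\right|}}{5679428}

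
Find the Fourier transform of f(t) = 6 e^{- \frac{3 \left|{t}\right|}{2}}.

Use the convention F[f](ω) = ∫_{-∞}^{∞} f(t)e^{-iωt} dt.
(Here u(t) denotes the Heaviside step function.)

F(ω) = \frac{72}{4 \omega^{2} + 9}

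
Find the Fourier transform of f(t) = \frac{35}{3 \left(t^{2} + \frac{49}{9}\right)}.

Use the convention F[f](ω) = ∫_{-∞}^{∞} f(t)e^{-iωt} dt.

F(ω) = 5 \pi e^{- \frac{7 \left|{\omega}\right|}{3}}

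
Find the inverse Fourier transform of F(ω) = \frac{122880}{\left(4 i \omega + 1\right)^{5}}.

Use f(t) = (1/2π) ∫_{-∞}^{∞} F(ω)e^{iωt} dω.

f(t) = 5 t^{4} e^{- \frac{t}{4}} u\left(t\right)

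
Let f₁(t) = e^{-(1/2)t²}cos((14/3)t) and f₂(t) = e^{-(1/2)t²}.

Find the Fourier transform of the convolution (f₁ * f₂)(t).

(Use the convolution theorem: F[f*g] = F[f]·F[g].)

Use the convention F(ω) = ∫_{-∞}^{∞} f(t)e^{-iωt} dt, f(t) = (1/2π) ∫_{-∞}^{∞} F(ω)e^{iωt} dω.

F[f₁*f₂](ω) = \pi \left(e^{\frac{28 \omega}{3}} + 1\right) e^{- \omega^{2} - \frac{14 \omega}{3} - \frac{98}{9}}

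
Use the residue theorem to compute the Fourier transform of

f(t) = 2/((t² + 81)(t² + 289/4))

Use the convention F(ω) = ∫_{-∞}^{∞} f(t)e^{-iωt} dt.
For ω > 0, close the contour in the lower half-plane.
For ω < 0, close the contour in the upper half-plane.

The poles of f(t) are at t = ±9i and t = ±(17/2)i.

Let g(z) = f(z)e^{-iωz}; for large |z| the factor e^{-iωz} decays in the lower half-plane when ω > 0 and in the upper half-plane when ω < 0.

Case ω > 0 (lower half-plane, clockwise contour ⇒ F(ω) = -2πi·ΣRes):
  Res_{z = - 9 i} g(z) = - \frac{4 i e^{- 9 \omega}}{315}
  Res_{z = - \frac{17 i}{2}} g(z) = \frac{8 i e^{- \frac{17 \omega}{2}}}{595}
  F(ω) = -2πi·ΣRes = - \frac{8 \pi e^{- 9 \omega}}{315} + \frac{16 \pi e^{- \frac{17 \omega}{2}}}{595}

Case ω < 0 (upper half-plane, counterclockwise contour ⇒ F(ω) = +2πi·ΣRes):
  Res_{z = 9 i} g(z) = \frac{4 i e^{9 \omega}}{315}
  Res_{z = \frac{17 i}{2}} g(z) = - \frac{8 i e^{\frac{17 \omega}{2}}}{595}
  F(ω) = 2πi·ΣRes = \frac{8 \pi \left(18 e^{\frac{17 \omega}{2}} - 17 e^{9 \omega}\right)}{5355}

Both cases combine into a single formula in |ω|:

F(ω) = - \frac{8 \pi e^{- 9 \left|{\omega}\right|}}{315} + \frac{16 \pi e^{- \frac{17 \left|{\omega}\right|}{2}}}{595}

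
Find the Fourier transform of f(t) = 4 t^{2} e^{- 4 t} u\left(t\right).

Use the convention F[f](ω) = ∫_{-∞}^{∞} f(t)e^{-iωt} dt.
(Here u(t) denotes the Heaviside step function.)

F(ω) = \frac{8}{\left(i \omega + 4\right)^{3}}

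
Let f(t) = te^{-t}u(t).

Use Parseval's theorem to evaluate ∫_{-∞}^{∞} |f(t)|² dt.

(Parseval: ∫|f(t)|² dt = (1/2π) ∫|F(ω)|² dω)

∫|f(t)|² dt = \frac{1}{4}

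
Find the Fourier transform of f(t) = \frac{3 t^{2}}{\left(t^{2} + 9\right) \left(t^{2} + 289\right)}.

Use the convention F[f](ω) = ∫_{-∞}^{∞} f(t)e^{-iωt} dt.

F(ω) = \frac{3 \pi \left(17 - 3 e^{14 \left|{\omega}\right|}\right) e^{- 17 \left|{\omega}\right|}}{280}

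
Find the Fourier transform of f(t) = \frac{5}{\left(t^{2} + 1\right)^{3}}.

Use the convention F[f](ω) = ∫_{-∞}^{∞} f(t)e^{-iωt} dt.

F(ω) = \frac{5 \pi \left(\omega^{2} + 3 \left|{\omega}\right| + 3\right) e^{- \left|{\omega}\right|}}{8}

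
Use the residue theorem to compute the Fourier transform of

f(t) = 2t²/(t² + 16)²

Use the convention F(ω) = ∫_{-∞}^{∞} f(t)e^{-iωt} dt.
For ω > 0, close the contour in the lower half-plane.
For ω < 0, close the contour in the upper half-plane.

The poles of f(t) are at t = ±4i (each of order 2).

Let g(z) = f(z)e^{-iωz}; for large |z| the factor e^{-iωz} decays in the lower half-plane when ω > 0 and in the upper half-plane when ω < 0.

Case ω > 0 (lower half-plane, clockwise contour ⇒ F(ω) = -2πi·ΣRes):
  Res_{z = - 4 i} g(z) = \frac{i \left(1 - 4 \omega\right) e^{- 4 \omega}}{8} (pole of order 2)
  F(ω) = -2πi·ΣRes = \frac{\pi \left(1 - 4 \omega\right) e^{- 4 \omega}}{4}

Case ω < 0 (upper half-plane, counterclockwise contour ⇒ F(ω) = +2πi·ΣRes):
  Res_{z = 4 i} g(z) = \frac{i \left(- 4 \omega - 1\right) e^{4 \omega}}{8} (pole of order 2)
  F(ω) = 2πi·ΣRes = \frac{\pi \left(4 \omega + 1\right) e^{4 \omega}}{4}

Both cases combine into a single formula in |ω|:

F(ω) = \frac{\pi \left(1 - 4 \left|{\omega}\right|\right) e^{- 4 \left|{\omega}\right|}}{4}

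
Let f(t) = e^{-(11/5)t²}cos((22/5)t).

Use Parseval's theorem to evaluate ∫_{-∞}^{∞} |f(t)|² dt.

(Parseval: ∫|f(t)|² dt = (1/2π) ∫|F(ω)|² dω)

∫|f(t)|² dt = \frac{\sqrt{110} \sqrt{\pi} \left(1 + e^{\frac{22}{5}}\right)}{44 e^{\frac{22}{5}}}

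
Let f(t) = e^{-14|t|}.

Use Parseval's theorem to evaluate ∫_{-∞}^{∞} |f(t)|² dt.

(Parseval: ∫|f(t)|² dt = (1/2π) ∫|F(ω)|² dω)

∫|f(t)|² dt = \frac{1}{14}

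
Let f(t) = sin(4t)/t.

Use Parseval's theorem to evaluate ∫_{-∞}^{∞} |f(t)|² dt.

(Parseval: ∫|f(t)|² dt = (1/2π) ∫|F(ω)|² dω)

∫|f(t)|² dt = 4 \pi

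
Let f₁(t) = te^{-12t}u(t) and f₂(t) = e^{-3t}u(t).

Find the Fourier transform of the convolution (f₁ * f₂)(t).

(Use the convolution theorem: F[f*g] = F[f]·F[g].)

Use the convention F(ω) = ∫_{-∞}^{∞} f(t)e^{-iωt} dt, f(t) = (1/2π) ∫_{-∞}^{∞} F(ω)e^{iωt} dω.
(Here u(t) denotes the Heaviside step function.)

F[f₁*f₂](ω) = \frac{1}{\left(i \omega + 3\right) \left(i \omega + 12\right)^{2}}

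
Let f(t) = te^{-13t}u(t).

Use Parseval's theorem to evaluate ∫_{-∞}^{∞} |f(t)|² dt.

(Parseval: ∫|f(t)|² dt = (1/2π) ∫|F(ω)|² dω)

∫|f(t)|² dt = \frac{1}{8788}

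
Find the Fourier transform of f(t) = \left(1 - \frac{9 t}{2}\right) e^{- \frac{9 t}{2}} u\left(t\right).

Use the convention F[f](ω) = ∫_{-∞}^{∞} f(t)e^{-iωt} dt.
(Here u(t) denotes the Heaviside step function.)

F(ω) = \frac{4 i \omega}{- 4 \omega^{2} + 36 i \omega + 81}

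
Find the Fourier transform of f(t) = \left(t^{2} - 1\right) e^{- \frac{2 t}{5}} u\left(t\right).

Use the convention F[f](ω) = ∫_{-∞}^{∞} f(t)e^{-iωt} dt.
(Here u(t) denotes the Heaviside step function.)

F(ω) = \frac{5 \left(250 i \omega - \left(5 i \omega + 2\right)^{3} + 100\right)}{\left(5 i \omega + 2\right)^{4}}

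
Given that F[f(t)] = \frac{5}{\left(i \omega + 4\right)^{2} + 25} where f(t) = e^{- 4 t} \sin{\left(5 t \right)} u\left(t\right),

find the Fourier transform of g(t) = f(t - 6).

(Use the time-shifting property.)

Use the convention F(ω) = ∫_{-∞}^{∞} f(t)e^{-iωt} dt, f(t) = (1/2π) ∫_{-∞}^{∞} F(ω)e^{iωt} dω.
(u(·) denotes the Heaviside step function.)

F[g](ω) = \frac{5 e^{- 6 i \omega}}{\left(i \omega + 4\right)^{2} + 25}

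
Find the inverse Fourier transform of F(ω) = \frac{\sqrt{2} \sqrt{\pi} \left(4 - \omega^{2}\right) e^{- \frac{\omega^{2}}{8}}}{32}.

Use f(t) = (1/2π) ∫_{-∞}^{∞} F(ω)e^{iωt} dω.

f(t) = t^{2} e^{- 2 t^{2}}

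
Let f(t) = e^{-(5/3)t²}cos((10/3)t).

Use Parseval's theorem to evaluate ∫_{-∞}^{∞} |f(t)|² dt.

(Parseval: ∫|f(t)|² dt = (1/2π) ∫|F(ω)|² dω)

∫|f(t)|² dt = \frac{\sqrt{30} \sqrt{\pi} \left(1 + e^{\frac{10}{3}}\right)}{20 e^{\frac{10}{3}}}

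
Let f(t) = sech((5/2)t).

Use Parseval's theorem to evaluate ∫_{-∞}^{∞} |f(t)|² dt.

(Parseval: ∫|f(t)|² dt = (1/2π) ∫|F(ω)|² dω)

∫|f(t)|² dt = \frac{4}{5}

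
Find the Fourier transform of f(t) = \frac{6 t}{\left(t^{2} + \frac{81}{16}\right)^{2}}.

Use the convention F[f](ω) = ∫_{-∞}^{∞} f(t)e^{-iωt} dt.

F(ω) = - \frac{4 i \pi \omega e^{- \frac{9 \left|{\omega}\right|}{4}}}{3}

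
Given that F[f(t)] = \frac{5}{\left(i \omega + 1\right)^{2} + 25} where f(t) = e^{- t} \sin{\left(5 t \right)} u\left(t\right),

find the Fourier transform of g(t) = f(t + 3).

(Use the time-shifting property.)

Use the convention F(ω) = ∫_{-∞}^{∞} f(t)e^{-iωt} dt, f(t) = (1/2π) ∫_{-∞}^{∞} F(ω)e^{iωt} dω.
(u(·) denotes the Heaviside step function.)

F[g](ω) = \frac{5 e^{3 i \omega}}{\left(i \omega + 1\right)^{2} + 25}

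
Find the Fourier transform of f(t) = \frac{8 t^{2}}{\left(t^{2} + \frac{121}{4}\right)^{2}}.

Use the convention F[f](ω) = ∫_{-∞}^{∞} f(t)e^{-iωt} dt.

F(ω) = \frac{4 \pi \left(2 - 11 \left|{\omega}\right|\right) e^{- \frac{11 \left|{\omega}\right|}{2}}}{11}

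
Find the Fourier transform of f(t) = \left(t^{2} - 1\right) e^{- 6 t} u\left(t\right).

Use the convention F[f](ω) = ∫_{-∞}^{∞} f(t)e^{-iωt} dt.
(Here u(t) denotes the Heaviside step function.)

F(ω) = \frac{2 i \omega - \left(i \omega + 6\right)^{3} + 12}{\left(i \omega + 6\right)^{4}}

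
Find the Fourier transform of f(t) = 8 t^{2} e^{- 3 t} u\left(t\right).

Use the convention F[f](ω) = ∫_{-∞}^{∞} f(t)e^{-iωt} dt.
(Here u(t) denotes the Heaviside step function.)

F(ω) = \frac{16}{\left(i \omega + 3\right)^{3}}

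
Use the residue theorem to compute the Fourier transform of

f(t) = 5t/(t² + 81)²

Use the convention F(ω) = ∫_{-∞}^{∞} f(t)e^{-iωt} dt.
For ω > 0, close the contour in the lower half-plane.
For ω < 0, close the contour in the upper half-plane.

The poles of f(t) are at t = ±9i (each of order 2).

Let g(z) = f(z)e^{-iωz}; for large |z| the factor e^{-iωz} decays in the lower half-plane when ω > 0 and in the upper half-plane when ω < 0.

Case ω > 0 (lower half-plane, clockwise contour ⇒ F(ω) = -2πi·ΣRes):
  Res_{z = - 9 i} g(z) = \frac{5 \omega e^{- 9 \omega}}{36} (pole of order 2)
  F(ω) = -2πi·ΣRes = - \frac{5 i \pi \omega e^{- 9 \omega}}{18}

Case ω < 0 (upper half-plane, counterclockwise contour ⇒ F(ω) = +2πi·ΣRes):
  Res_{z = 9 i} g(z) = - \frac{5 \omega e^{9 \omega}}{36} (pole of order 2)
  F(ω) = 2πi·ΣRes = - \frac{5 i \pi \omega e^{9 \omega}}{18}

Both cases combine into a single formula in |ω|:

F(ω) = - \frac{5 i \pi \omega e^{- 9 \left|{\omega}\right|}}{18}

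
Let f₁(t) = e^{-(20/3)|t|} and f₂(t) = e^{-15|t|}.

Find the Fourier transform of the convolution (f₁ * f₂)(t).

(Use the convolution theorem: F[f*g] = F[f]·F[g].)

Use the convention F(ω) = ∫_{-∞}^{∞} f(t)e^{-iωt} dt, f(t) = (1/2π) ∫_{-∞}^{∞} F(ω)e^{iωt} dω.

F[f₁*f₂](ω) = \frac{3600}{\left(\omega^{2} + 225\right) \left(9 \omega^{2} + 400\right)}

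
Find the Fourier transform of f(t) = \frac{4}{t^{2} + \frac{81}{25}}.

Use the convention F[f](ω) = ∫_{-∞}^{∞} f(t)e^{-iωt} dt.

F(ω) = \frac{20 \pi e^{- \frac{9 \left|{\omega}\right|}{5}}}{9}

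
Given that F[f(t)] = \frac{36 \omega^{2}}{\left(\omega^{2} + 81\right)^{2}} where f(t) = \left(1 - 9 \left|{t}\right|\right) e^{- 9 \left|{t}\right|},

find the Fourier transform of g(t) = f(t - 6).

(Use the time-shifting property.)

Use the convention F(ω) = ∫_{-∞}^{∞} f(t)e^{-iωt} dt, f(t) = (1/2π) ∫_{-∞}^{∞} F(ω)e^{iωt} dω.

F[g](ω) = \frac{36 \omega^{2} e^{- 6 i \omega}}{\left(\omega^{2} + 81\right)^{2}}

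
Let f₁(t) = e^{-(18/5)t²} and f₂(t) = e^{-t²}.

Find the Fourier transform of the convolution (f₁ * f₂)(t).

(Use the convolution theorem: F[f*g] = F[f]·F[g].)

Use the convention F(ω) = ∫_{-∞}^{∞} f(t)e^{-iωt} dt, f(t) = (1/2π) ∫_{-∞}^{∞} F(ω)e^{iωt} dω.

F[f₁*f₂](ω) = \frac{\sqrt{10} \pi e^{- \frac{23 \omega^{2}}{72}}}{6}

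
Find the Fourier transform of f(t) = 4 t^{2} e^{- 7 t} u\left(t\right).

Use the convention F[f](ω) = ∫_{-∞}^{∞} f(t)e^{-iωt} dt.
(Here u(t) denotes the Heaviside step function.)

F(ω) = \frac{8}{\left(i \omega + 7\right)^{3}}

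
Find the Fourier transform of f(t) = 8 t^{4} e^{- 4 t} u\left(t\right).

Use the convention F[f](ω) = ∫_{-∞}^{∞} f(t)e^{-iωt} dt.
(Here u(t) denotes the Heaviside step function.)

F(ω) = \frac{192}{\left(i \omega + 4\right)^{5}}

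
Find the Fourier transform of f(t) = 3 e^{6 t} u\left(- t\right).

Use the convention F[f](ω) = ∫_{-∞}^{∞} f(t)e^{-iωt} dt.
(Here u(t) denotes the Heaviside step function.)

F(ω) = - \frac{3}{i \omega - 6}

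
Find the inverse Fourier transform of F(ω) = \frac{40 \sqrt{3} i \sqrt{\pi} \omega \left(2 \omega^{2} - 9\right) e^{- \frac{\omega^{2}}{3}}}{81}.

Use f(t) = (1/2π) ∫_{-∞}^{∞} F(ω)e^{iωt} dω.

f(t) = 5 t^{3} e^{- \frac{3 t^{2}}{4}}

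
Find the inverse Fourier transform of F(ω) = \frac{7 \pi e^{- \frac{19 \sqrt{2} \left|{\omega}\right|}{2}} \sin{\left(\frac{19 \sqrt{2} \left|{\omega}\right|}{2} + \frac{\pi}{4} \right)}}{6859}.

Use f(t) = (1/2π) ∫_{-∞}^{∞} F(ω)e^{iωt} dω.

f(t) = \frac{7}{t^{4} + 130321}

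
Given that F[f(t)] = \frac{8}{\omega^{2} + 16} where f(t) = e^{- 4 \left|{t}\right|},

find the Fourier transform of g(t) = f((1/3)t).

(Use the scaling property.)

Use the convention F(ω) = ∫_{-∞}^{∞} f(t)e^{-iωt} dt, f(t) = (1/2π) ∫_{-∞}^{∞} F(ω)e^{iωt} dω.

F[g](ω) = \frac{24}{9 \omega^{2} + 16}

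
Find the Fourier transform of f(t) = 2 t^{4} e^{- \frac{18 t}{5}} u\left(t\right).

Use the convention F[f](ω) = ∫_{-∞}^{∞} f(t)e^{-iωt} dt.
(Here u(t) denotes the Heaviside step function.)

F(ω) = \frac{150000}{\left(5 i \omega + 18\right)^{5}}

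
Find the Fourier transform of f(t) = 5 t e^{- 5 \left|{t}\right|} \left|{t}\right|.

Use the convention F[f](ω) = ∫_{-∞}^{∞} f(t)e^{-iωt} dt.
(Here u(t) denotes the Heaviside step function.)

F(ω) = \frac{20 i \omega \left(\omega^{2} - 75\right)}{\left(\omega^{2} + 25\right)^{3}}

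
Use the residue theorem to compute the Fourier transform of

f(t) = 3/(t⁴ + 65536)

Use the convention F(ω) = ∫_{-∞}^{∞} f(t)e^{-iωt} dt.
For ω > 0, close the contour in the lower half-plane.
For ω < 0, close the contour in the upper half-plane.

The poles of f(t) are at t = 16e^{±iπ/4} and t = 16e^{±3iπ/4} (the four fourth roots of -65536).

Let g(z) = f(z)e^{-iωz}; for large |z| the factor e^{-iωz} decays in the lower half-plane when ω > 0 and in the upper half-plane when ω < 0.

Case ω > 0 (lower half-plane, clockwise contour ⇒ F(ω) = -2πi·ΣRes):
  Res_{z = - 8 \sqrt{2} - 8 \sqrt{2} i} g(z) = \frac{3 \sqrt{2} i \left(1 - i\right) e^{8 \sqrt{2} \omega \left(-1 + i\right)}}{32768}
  Res_{z = 8 \sqrt{2} - 8 \sqrt{2} i} g(z) = \frac{3 \sqrt{2} i \left(1 + i\right) e^{- 8 \sqrt{2} \omega \left(1 + i\right)}}{32768}
  F(ω) = -2πi·ΣRes = \frac{3 \sqrt{2} \pi \left(1 - i\right) \left(e^{16 \sqrt{2} i \omega} + i\right) e^{- 8 \sqrt{2} \omega \left(1 + i\right)}}{16384} = \frac{3 \sqrt{2} \pi \left(\sin{\left(8 \sqrt{2} \omega \right)} + \cos{\left(8 \sqrt{2} \omega \right)}\right) e^{- 8 \sqrt{2} \omega}}{8192}

Case ω < 0 (upper half-plane, counterclockwise contour ⇒ F(ω) = +2πi·ΣRes):
  Res_{z = 8 \sqrt{2} + 8 \sqrt{2} i} g(z) = \frac{3 \sqrt{2} i \left(-1 + i\right) e^{8 \sqrt{2} \omega \left(1 - i\right)}}{32768}
  Res_{z = - 8 \sqrt{2} + 8 \sqrt{2} i} g(z) = \frac{3 \sqrt{2} \left(1 - i\right) e^{8 \sqrt{2} \omega \left(1 + i\right)}}{32768}
  F(ω) = 2πi·ΣRes = - \frac{3 \sqrt{2} i \pi \left(i \left(1 - i\right) e^{8 \sqrt{2} \omega \left(1 - i\right)} - \left(1 - i\right) e^{8 \sqrt{2} \omega \left(1 + i\right)}\right)}{16384} = \frac{3 \sqrt{2} \pi \left(- \sin{\left(8 \sqrt{2} \omega \right)} + \cos{\left(8 \sqrt{2} \omega \right)}\right) e^{8 \sqrt{2} \omega}}{8192}

Both cases combine into a single formula in |ω|:

F(ω) = \frac{3 \sqrt{2} \pi \left(\sin{\left(8 \sqrt{2} \left|{\omega}\right| \right)} + \cos{\left(8 \sqrt{2} \left|{\omega}\right| \right)}\right) e^{- 8 \sqrt{2} \left|{\omega}\right|}}{8192}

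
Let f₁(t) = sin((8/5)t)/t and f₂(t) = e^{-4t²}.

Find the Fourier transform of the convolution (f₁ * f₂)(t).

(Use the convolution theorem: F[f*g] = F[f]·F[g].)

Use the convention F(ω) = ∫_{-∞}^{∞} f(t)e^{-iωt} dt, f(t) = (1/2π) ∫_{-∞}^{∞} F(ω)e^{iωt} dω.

F[f₁*f₂](ω) = \begin{cases} \frac{\pi^{\frac{3}{2}} e^{- \frac{\omega^{2}}{16}}}{2} & \text{for}\: \omega > - \frac{8}{5} \wedge \omega < \frac{8}{5} \\0 & \text{otherwise} \end{cases}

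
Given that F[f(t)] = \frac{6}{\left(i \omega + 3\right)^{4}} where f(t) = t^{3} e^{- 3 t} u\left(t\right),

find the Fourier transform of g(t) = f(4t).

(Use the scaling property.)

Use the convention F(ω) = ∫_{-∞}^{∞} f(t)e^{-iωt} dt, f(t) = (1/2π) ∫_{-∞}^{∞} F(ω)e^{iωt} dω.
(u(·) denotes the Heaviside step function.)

F[g](ω) = \frac{384}{\left(i \omega + 12\right)^{4}}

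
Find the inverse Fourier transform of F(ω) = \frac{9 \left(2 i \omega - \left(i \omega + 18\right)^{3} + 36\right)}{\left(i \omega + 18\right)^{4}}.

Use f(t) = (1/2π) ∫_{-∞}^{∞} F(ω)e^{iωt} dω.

f(t) = 9 \left(t^{2} - 1\right) e^{- 18 t} u\left(t\right)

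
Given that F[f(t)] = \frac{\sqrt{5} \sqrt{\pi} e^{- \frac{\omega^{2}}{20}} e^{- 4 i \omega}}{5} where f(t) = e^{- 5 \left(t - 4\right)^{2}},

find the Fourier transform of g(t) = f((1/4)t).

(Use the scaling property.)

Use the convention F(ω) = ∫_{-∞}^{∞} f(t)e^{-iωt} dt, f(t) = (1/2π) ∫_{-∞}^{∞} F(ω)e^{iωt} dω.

F[g](ω) = \frac{4 \sqrt{5} \sqrt{\pi} e^{- \frac{4 \omega \left(\omega + 20 i\right)}{5}}}{5}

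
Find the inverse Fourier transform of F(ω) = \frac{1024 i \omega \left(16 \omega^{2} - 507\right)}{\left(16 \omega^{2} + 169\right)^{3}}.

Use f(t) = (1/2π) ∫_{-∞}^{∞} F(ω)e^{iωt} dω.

f(t) = t e^{- \frac{13 \left|{t}\right|}{4}} \left|{t}\right|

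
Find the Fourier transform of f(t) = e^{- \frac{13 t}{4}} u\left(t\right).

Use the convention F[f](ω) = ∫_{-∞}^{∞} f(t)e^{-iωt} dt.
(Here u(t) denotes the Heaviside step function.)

F(ω) = \frac{4}{4 i \omega + 13}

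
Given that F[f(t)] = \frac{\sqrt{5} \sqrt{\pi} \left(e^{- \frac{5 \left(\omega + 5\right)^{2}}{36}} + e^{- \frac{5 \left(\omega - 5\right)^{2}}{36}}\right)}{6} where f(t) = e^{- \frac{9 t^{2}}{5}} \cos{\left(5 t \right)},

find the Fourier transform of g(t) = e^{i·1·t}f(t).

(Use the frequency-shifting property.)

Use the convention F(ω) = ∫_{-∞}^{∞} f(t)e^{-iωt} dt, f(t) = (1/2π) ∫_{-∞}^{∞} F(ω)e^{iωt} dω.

F[g](ω) = \frac{\sqrt{5} \sqrt{\pi} \left(e^{\frac{25 \omega}{9} + \frac{20}{9}} + e^{5}\right) e^{- \frac{5 \omega^{2}}{36} - \frac{10 \omega}{9} - \frac{65}{9}}}{6}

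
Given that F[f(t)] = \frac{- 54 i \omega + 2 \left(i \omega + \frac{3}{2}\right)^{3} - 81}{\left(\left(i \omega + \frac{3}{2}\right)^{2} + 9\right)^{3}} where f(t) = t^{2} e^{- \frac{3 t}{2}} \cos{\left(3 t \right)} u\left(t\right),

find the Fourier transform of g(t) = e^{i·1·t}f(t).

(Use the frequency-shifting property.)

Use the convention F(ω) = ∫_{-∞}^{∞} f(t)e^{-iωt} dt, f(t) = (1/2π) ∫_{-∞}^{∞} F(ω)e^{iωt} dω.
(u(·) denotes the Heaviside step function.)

F[g](ω) = \frac{16 \left(216 i \left(1 - \omega\right) + \left(2 i \left(\omega - 1\right) + 3\right)^{3} - 324\right)}{\left(\left(2 i \left(\omega - 1\right) + 3\right)^{2} + 36\right)^{3}}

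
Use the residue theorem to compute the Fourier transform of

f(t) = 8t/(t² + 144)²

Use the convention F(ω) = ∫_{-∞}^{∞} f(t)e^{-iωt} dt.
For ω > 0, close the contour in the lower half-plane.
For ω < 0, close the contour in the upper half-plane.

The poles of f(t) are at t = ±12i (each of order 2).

Let g(z) = f(z)e^{-iωz}; for large |z| the factor e^{-iωz} decays in the lower half-plane when ω > 0 and in the upper half-plane when ω < 0.

Case ω > 0 (lower half-plane, clockwise contour ⇒ F(ω) = -2πi·ΣRes):
  Res_{z = - 12 i} g(z) = \frac{\omega e^{- 12 \omega}}{6} (pole of order 2)
  F(ω) = -2πi·ΣRes = - \frac{i \pi \omega e^{- 12 \omega}}{3}

Case ω < 0 (upper half-plane, counterclockwise contour ⇒ F(ω) = +2πi·ΣRes):
  Res_{z = 12 i} g(z) = - \frac{\omega e^{12 \omega}}{6} (pole of order 2)
  F(ω) = 2πi·ΣRes = - \frac{i \pi \omega e^{12 \omega}}{3}

Both cases combine into a single formula in |ω|:

F(ω) = - \frac{i \pi \omega e^{- 12 \left|{\omega}\right|}}{3}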